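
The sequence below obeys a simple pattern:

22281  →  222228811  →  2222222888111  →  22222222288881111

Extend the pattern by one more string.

222222222228888811111

Reading off run lengths: 2 runs 3, 5, 7, 9; 8 runs 1, 2, 3, 4; 1 runs 1, 2, 3, 4 — each is linear in n (n = 1, 2, …).
At n = 5 the blocks have lengths 11, 5, 5.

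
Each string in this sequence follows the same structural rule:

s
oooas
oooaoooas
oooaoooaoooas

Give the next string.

oooaoooaoooaoooas

Every step adds oooa at the front: s(k+1) = oooa·s(k).
So the next term is oooa·oooaoooaoooas.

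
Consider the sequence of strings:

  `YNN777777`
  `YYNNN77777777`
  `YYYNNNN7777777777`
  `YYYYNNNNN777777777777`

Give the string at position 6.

YYYYYYNNNNNNN7777777777777777

Each string has the form Y^{n-1} N^{n} 7^{2n+2}, where the shown terms are n = 2, 3, 4, 5.
At n = 7 the blocks have lengths 6, 7, 16.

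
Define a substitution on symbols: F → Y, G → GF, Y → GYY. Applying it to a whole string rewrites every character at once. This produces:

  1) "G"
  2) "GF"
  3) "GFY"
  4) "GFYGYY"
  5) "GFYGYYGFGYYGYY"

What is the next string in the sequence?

Applying the rule to each of the 14 symbols of GFYGYYGFGYYGYY gives the pieces GF Y GYY GF GYY GYY GF Y GF GYY GYY GF GYY GYY, which concatenate to the answer.

GFYGYYGFGYYGYYGFYGFGYYGYYGFGYYGYY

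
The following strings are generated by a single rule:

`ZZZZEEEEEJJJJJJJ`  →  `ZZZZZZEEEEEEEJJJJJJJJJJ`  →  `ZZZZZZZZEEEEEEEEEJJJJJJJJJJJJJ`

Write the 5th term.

The n-th term is 2n-2 Z's then 2n-1 E's then 3n-2 J's, where the shown terms are n = 3, 4, 5.
Setting n = 7 gives 12, 13, 19 characters in each block.

ZZZZZZZZZZZZEEEEEEEEEEEEEJJJJJJJJJJJJJJJJJJJ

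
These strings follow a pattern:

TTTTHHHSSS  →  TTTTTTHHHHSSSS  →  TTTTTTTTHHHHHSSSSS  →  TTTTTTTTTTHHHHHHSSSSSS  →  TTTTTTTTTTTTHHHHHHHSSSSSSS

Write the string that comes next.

Each string has the form T^{2n} H^{n+1} S^{n+1}, where the shown terms are n = 2, 3, 4, 5, 6.
Setting n = 7 gives 14, 8, 8 characters in each block.

TTTTTTTTTTTTTTHHHHHHHHSSSSSSSS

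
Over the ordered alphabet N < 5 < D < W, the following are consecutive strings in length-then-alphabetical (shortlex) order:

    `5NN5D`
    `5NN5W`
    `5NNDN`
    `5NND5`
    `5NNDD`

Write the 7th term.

5NNWN

Stepping forward 2 times from 5NNDD: 5NNDD → 5NNDW, then the target.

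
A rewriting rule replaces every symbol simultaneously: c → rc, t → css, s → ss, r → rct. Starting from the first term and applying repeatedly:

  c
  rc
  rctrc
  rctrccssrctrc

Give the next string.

Rewriting the 13 symbols of rctrccssrctrc one by one yields rct rc css rct rc rc ss ss rct rc css rct rc; concatenated:

rctrccssrctrcrcssssrctrccssrctrc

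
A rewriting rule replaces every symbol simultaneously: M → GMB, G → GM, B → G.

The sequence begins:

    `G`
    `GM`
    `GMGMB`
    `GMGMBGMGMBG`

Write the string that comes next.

Apply φ to GMGMBGMGMBG symbol by symbol: G→GM, M→GMB, G→GM, M→GMB, B→G, G→GM, M→GMB, G→GM, M→GMB, B→G, G→GM; joined: GM GMB GM GMB G GM GMB GM GMB G GM.

GMGMBGMGMBGGMGMBGMGMBGGM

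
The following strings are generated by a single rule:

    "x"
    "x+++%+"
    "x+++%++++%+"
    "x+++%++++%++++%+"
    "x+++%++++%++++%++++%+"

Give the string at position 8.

x+++%++++%++++%++++%++++%++++%++++%+

Each term is the previous one with +++%+ appended.
From x+++%++++%++++%++++%+, 3 further steps: x+++%++++%++++%++++%+ → x+++%++++%++++%++++%++++%+ → x+++%++++%++++%++++%++++%++++%+ → (answer).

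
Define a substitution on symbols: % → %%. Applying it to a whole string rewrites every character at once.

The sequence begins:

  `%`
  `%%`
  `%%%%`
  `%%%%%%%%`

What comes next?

%%%%%%%%%%%%%%%%

Rewriting each symbol of %%%%%%%%: %→%%, %→%%, %→%%, %→%%, %→%%, %→%%, %→%%, %→%%, which concatenates to %% %% %% %% %% %% %% %%.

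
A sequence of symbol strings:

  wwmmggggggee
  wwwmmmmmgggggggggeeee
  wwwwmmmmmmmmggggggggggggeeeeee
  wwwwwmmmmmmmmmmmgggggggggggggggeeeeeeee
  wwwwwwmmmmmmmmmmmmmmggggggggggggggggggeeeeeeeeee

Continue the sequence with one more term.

wwwwwwwmmmmmmmmmmmmmmmmmgggggggggggggggggggggeeeeeeeeeeee

Term n consists of n+1 w's, followed by 3n-1 m's, followed by 3n+3 g's, followed by 2n e's (n = 1, 2, …).
At n = 6 the blocks have lengths 7, 17, 21, 12.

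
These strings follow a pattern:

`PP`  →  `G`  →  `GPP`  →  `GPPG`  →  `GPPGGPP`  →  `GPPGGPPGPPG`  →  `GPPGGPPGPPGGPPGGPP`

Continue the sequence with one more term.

GPPGGPPGPPGGPPGGPPGPPGGPPGPPG

This is a Fibonacci-style word recurrence s(k) = s(k−1)·s(k−2): e.g. G·PP = GPP.
So term 8 is GPPGGPPGPPGGPPGGPP·GPPGGPPGPPG.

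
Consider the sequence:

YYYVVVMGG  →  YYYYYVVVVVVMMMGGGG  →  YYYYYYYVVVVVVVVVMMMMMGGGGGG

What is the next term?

Each string has the form Y^{2n+1} V^{3n} M^{2n-1} G^{2n} (n = 1, 2, …).
For the next term, n = 4, so the run lengths are 9, 12, 7, 8.

YYYYYYYYYVVVVVVVVVVVVMMMMMMMGGGGGGGG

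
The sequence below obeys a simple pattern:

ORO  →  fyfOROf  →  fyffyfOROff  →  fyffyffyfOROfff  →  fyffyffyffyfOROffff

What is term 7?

s(k+1) = fyf·s(k)·f, so each term gains fyf as a prefix and f as a suffix.
From fyffyffyffyfOROffff, 2 further steps: fyffyffyffyfOROffff → fyffyffyffyffyfOROfffff → (answer).

fyffyffyffyffyffyfOROffffff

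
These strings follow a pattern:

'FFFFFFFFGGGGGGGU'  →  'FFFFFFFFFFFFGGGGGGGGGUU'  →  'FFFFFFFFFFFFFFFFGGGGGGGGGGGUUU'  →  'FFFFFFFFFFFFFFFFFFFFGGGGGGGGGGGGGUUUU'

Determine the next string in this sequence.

Term n consists of 4n F's, followed by 2n+3 G's, followed by n-1 U's, where the shown terms are n = 2, 3, 4, 5.
For the next term, n = 6, so the run lengths are 24, 15, 5.

FFFFFFFFFFFFFFFFFFFFFFFFGGGGGGGGGGGGGGGUUUUU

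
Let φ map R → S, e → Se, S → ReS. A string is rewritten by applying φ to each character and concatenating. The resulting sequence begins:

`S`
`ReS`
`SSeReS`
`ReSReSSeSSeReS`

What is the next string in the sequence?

Applying the rule to each of the 14 symbols of ReSReSSeSSeReS gives the pieces S Se ReS S Se ReS ReS Se ReS ReS Se S Se ReS, which concatenate to the answer.

SSeReSSSeReSReSSeReSReSSeSSeReS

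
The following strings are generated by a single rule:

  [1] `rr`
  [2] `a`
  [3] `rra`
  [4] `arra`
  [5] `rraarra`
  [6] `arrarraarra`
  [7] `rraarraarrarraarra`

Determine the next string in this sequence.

arrarraarrarraarraarrarraarra

From term 3 onward, concatenate the second-to-last term with the last: rr·a = rra, a·rra = arra, …
So term 8 is arrarraarra·rraarraarrarraarra.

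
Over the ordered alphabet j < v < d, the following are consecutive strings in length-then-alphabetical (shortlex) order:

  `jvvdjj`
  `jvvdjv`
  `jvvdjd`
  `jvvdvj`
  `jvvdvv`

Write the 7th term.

Continuing the enumeration 2 steps past jvvdvv: jvvdvv → jvvdvd → (answer).

jvvddj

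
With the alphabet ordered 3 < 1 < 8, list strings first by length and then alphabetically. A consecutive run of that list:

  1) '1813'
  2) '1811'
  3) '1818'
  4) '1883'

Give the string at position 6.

1888

Stepping forward 2 times from 1883: 1883 → 1881, then the target.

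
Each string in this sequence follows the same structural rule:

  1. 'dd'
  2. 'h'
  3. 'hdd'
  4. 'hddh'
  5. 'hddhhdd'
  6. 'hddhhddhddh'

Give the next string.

From term 3 onward, concatenate the last term with the second-to-last: h·dd = hdd, hdd·h = hddh, …
Continuing: hddhhddhddh · hddhhdd gives term 7.

hddhhddhddhhddhhdd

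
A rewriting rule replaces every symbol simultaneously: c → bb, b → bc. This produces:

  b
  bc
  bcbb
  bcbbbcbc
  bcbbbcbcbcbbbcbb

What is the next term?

φ(bcbbbcbcbcbbbcbb) expands symbol-by-symbol to bc bb bc bc bc bb bc bb bc bb bc bc bc bb bc bc; joining the 16 pieces gives the next term.

bcbbbcbcbcbbbcbbbcbbbcbcbcbbbcbc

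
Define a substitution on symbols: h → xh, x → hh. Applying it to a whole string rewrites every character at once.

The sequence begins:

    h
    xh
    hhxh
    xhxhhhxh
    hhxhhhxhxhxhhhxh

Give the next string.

Rewriting the 16 symbols of hhxhhhxhxhxhhhxh one by one yields xh xh hh xh xh xh hh xh hh xh hh xh xh xh hh xh; concatenated:

xhxhhhxhxhxhhhxhhhxhhhxhxhxhhhxh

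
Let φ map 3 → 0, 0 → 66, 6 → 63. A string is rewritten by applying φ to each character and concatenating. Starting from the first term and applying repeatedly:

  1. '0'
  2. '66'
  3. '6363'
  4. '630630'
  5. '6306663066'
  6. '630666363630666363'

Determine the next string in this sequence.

φ(630666363630666363) expands symbol-by-symbol to 63 0 66 63 63 63 0 63 0 63 0 66 63 63 63 0 63 0; joining the 18 pieces gives the next term.

630666363630630630666363630630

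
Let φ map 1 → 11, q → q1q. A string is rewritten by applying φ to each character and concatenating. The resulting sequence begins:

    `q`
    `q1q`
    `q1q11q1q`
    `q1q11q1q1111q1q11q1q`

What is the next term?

q1q11q1q1111q1q11q1q11111111q1q11q1q1111q1q11q1q

Applying the rule to each of the 20 symbols of q1q11q1q1111q1q11q1q gives the pieces q1q 11 q1q 11 11 q1q 11 q1q 11 11 11 11 q1q 11 q1q 11 11 q1q 11 q1q, which concatenate to the answer.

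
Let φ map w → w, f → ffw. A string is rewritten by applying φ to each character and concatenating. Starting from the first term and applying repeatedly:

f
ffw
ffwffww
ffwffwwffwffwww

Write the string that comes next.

Replace each of the 15 characters of ffwffwwffwffwww in place — ffw ffw w ffw ffw w w ffw ffw w ffw ffw w w w — and concatenate.

ffwffwwffwffwwwffwffwwffwffwwww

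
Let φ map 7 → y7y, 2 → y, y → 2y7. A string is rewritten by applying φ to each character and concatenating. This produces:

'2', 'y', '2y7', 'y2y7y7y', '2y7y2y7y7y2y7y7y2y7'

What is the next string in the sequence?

Rewriting the 19 symbols of 2y7y2y7y7y2y7y7y2y7 one by one yields y 2y7 y7y 2y7 y 2y7 y7y 2y7 y7y 2y7 y 2y7 y7y 2y7 y7y 2y7 y 2y7 y7y; concatenated:

y2y7y7y2y7y2y7y7y2y7y7y2y7y2y7y7y2y7y7y2y7y2y7y7y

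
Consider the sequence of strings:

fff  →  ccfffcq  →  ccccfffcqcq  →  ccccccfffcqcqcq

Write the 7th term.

ccccccccccccfffcqcqcqcqcqcq

Each term wraps the previous one in cc on the left and cq on the right.
From ccccccfffcqcqcq, 3 further steps: ccccccfffcqcqcq → ccccccccfffcqcqcqcq → ccccccccccfffcqcqcqcqcq → (answer).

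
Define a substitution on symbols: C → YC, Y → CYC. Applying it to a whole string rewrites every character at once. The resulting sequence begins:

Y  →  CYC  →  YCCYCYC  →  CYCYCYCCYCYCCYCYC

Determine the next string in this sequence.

Rewriting the 17 symbols of CYCYCYCCYCYCCYCYC one by one yields YC CYC YC CYC YC CYC YC YC CYC YC CYC YC YC CYC YC CYC YC; concatenated:

YCCYCYCCYCYCCYCYCYCCYCYCCYCYCYCCYCYCCYCYC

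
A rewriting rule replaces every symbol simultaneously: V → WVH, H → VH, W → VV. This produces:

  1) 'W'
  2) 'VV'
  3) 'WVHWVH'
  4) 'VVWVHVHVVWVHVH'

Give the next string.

WVHWVHVVWVHVHWVHVHWVHWVHVVWVHVHWVHVH

Applying the rule to each of the 14 symbols of VVWVHVHVVWVHVH gives the pieces WVH WVH VV WVH VH WVH VH WVH WVH VV WVH VH WVH VH, which concatenate to the answer.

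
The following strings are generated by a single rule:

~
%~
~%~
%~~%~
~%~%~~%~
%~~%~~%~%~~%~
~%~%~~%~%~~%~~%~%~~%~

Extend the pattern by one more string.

From term 3 onward, concatenate the second-to-last term with the last: ~·%~ = ~%~, %~·~%~ = %~~%~, …
The next term joins %~~%~~%~%~~%~ and ~%~%~~%~%~~%~~%~%~~%~.

%~~%~~%~%~~%~~%~%~~%~%~~%~~%~%~~%~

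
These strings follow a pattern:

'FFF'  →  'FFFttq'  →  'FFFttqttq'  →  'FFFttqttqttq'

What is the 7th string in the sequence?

The strings grow by a fixed suffix ttq each time.
From FFFttqttqttq, 3 further steps: FFFttqttqttq → FFFttqttqttqttq → FFFttqttqttqttqttq → (answer).

FFFttqttqttqttqttqttq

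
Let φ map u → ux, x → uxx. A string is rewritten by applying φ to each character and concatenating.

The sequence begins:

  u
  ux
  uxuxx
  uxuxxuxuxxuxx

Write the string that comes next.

uxuxxuxuxxuxxuxuxxuxuxxuxxuxuxxuxx

Applying the rule to each of the 13 symbols of uxuxxuxuxxuxx gives the pieces ux uxx ux uxx uxx ux uxx ux uxx uxx ux uxx uxx, which concatenate to the answer.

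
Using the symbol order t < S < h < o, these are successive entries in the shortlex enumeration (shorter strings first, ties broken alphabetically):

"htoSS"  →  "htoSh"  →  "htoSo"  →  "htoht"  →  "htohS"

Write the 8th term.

Stepping forward 3 times from htohS: htohS → htohh → htoho, then the target.

htoot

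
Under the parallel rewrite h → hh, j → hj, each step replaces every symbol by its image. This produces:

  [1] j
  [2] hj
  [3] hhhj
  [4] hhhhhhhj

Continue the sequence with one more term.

hhhhhhhhhhhhhhhj

Rewriting each symbol of hhhhhhhj: h→hh, h→hh, h→hh, h→hh, h→hh, h→hh, h→hh, j→hj, which concatenates to hh hh hh hh hh hh hh hj.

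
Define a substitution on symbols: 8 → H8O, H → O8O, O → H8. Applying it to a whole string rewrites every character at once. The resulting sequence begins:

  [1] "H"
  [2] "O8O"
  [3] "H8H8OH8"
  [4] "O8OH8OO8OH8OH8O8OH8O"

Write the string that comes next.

Applying the rule to each of the 20 symbols of O8OH8OO8OH8OH8O8OH8O gives the pieces H8 H8O H8 O8O H8O H8 H8 H8O H8 O8O H8O H8 O8O H8O H8 H8O H8 O8O H8O H8, which concatenate to the answer.

H8H8OH8O8OH8OH8H8H8OH8O8OH8OH8O8OH8OH8H8OH8O8OH8OH8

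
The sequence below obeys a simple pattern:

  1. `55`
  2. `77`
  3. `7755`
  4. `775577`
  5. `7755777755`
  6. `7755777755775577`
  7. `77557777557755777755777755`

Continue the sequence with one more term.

This is a Fibonacci-style word recurrence s(k) = s(k−1)·s(k−2): e.g. 77·55 = 7755.
So term 8 is 77557777557755777755777755·7755777755775577.

775577775577557777557777557755777755775577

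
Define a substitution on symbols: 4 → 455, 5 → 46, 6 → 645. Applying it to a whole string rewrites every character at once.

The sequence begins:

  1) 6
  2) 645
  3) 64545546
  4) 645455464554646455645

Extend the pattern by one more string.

Rewriting the 21 symbols of 645455464554646455645 one by one yields 645 455 46 455 46 46 455 645 455 46 46 455 645 455 645 455 46 46 645 455 46; concatenated:

6454554645546464556454554646455645455645455464664545546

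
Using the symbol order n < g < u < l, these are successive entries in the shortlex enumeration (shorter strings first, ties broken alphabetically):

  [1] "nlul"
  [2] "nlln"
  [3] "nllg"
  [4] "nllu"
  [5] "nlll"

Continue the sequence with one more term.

The successor of nlll increments the rightmost position that isn't already l and resets every position after it to n.

gnnn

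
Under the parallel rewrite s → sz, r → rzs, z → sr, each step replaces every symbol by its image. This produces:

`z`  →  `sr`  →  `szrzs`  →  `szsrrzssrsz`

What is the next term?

szsrszrzsrzssrszszrzsszsr

Expanding szsrrzssrsz: s→sz, z→sr, s→sz, r→rzs, r→rzs, z→sr, s→sz, s→sz, r→rzs, s→sz, z→sr. Concatenated: sz sr sz rzs rzs sr sz sz rzs sz sr.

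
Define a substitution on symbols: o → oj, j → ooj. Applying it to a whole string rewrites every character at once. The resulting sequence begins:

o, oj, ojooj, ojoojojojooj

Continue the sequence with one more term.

Rewriting each symbol of ojoojojojooj: o→oj, j→ooj, o→oj, o→oj, j→ooj, o→oj, j→ooj, o→oj, j→ooj, o→oj, o→oj, j→ooj, which concatenates to oj ooj oj oj ooj oj ooj oj ooj oj oj ooj.

ojoojojojoojojoojojoojojojooj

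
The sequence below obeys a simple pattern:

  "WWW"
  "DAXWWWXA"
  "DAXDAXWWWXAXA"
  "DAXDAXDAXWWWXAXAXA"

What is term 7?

DAXDAXDAXDAXDAXDAXWWWXAXAXAXAXAXA

s(k+1) = DAX·s(k)·XA, so each term gains DAX as a prefix and XA as a suffix.
From DAXDAXDAXWWWXAXAXA, 3 further steps: DAXDAXDAXWWWXAXAXA → DAXDAXDAXDAXWWWXAXAXAXA → DAXDAXDAXDAXDAXWWWXAXAXAXAXA → (answer).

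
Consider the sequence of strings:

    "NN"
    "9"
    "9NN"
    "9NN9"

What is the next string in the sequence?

9NN99NN

Each term (from the third on) is the previous term followed by the one before it: term 3 = 9·NN = 9NN.
So term 5 is 9NN9·9NN.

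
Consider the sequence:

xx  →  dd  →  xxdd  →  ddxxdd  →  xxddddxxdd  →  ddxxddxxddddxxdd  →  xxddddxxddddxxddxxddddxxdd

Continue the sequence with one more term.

Each term (from the third on) is the two preceding terms concatenated in order: term 3 = xx·dd = xxdd.
Continuing: ddxxddxxddddxxdd · xxddddxxddddxxddxxddddxxdd gives term 8.

ddxxddxxddddxxddxxddddxxddddxxddxxddddxxdd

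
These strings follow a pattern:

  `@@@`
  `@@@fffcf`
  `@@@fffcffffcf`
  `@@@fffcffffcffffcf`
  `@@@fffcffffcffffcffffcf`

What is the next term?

@@@fffcffffcffffcffffcffffcf

Every step adds fffcf to the end: s(k+1) = s(k)·fffcf.
So the next term is @@@fffcffffcffffcffffcf·fffcf.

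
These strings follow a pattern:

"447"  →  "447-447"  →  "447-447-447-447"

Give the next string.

447-447-447-447-447-447-447-447

Every step duplicates the string with '-' between the halves.
So the next term is two copies of 447-447-447-447 with '-' between the halves.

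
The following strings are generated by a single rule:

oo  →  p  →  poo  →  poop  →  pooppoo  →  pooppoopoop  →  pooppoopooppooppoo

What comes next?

Each term (from the third on) is the previous term followed by the one before it: term 3 = p·oo = poo.
So term 8 is pooppoopooppooppoo·pooppoopoop.

pooppoopooppooppoopooppoopoop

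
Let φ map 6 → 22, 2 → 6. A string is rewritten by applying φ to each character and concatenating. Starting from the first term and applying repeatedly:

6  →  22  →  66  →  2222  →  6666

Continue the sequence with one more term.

Expanding 6666: 6→22, 6→22, 6→22, 6→22. Concatenated: 22 22 22 22.

22222222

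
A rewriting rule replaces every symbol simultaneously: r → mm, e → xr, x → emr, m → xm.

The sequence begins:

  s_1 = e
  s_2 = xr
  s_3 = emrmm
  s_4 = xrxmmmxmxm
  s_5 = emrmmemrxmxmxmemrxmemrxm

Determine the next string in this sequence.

Rewriting the 24 symbols of emrmmemrxmxmxmemrxmemrxm one by one yields xr xm mm xm xm xr xm mm emr xm emr xm emr xm xr xm mm emr xm xr xm mm emr xm; concatenated:

xrxmmmxmxmxrxmmmemrxmemrxmemrxmxrxmmmemrxmxrxmmmemrxm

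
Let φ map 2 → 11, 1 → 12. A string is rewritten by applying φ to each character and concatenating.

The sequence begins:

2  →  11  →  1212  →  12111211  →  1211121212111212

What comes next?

12111212121112111211121212111211

Replace each of the 16 characters of 1211121212111212 in place — 12 11 12 12 12 11 12 11 12 11 12 12 12 11 12 11 — and concatenate.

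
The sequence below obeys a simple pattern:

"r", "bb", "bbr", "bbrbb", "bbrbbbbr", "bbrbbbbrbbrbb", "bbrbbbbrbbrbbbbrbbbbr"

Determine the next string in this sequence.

bbrbbbbrbbrbbbbrbbbbrbbrbbbbrbbrbb

Each term (from the third on) is the previous term followed by the one before it: term 3 = bb·r = bbr.
The next term joins bbrbbbbrbbrbbbbrbbbbr and bbrbbbbrbbrbb.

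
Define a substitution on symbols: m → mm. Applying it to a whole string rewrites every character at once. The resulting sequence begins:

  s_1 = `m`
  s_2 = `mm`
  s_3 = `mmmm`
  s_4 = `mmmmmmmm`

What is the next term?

mmmmmmmmmmmmmmmm

Apply φ to mmmmmmmm symbol by symbol: m→mm, m→mm, m→mm, m→mm, m→mm, m→mm, m→mm, m→mm; joined: mm mm mm mm mm mm mm mm.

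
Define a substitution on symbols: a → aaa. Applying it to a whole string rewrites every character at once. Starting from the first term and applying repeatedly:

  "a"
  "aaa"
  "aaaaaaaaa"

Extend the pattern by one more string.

aaaaaaaaaaaaaaaaaaaaaaaaaaa

Rewriting each symbol of aaaaaaaaa: a→aaa, a→aaa, a→aaa, a→aaa, a→aaa, a→aaa, a→aaa, a→aaa, a→aaa, which concatenates to aaa aaa aaa aaa aaa aaa aaa aaa aaa.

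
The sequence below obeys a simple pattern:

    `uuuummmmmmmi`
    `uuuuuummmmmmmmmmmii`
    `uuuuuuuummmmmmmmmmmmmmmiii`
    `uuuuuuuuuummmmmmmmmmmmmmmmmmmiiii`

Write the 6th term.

Term n consists of 2n+2 u's, followed by 4n+3 m's, followed by n i's (n = 1, 2, …).
For term 6, n = 6, so the run lengths are 14, 27, 6.

uuuuuuuuuuuuuummmmmmmmmmmmmmmmmmmmmmmmmmmiiiiii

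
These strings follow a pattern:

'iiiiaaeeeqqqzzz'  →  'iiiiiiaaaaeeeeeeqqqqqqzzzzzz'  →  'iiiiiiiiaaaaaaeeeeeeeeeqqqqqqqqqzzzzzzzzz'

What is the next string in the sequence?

Term n consists of 2n+2 i's, followed by 2n a's, followed by 3n e's, followed by 3n q's, followed by 3n z's (n = 1, 2, …).
For the next term, n = 4, so the run lengths are 10, 8, 12, 12, 12.

iiiiiiiiiiaaaaaaaaeeeeeeeeeeeeqqqqqqqqqqqqzzzzzzzzzzzz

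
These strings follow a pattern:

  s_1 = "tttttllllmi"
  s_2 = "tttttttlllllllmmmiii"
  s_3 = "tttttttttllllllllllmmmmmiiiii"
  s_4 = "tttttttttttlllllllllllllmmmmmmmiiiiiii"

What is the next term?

tttttttttttttllllllllllllllllmmmmmmmmmiiiiiiiii

Reading off run lengths: t runs 5, 7, 9, 11; l runs 4, 7, 10, 13; m runs 1, 3, 5, 7; i runs 1, 3, 5, 7 — each is linear in n (n = 1, 2, …).
For the next term, n = 5, so the run lengths are 13, 16, 9, 9.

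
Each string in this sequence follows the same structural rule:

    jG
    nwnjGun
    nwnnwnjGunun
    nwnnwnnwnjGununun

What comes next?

nwnnwnnwnnwnjGunununun

s(k+1) = nwn·s(k)·un, so each term gains nwn as a prefix and un as a suffix.
So the next term is nwn·nwnnwnnwnjGununun·un.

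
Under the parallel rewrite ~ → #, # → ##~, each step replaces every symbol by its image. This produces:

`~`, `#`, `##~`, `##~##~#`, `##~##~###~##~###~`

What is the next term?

Replace each of the 17 characters of ##~##~###~##~###~ in place — ##~ ##~ # ##~ ##~ # ##~ ##~ ##~ # ##~ ##~ # ##~ ##~ ##~ # — and concatenate.

##~##~###~##~###~##~##~###~##~###~##~##~#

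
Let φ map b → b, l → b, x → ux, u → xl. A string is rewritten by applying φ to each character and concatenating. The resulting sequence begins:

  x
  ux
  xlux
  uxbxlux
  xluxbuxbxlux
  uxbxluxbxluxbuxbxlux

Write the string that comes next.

Rewriting the 20 symbols of uxbxluxbxluxbuxbxlux one by one yields xl ux b ux b xl ux b ux b xl ux b xl ux b ux b xl ux; concatenated:

xluxbuxbxluxbuxbxluxbxluxbuxbxlux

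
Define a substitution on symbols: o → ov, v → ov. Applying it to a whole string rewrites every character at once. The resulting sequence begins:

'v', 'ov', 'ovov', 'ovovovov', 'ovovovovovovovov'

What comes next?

φ(ovovovovovovovov) expands symbol-by-symbol to ov ov ov ov ov ov ov ov ov ov ov ov ov ov ov ov; joining the 16 pieces gives the next term.

ovovovovovovovovovovovovovovovov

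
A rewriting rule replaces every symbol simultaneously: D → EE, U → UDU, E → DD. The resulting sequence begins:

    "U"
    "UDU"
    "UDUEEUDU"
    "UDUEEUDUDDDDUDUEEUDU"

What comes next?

Rewriting the 20 symbols of UDUEEUDUDDDDUDUEEUDU one by one yields UDU EE UDU DD DD UDU EE UDU EE EE EE EE UDU EE UDU DD DD UDU EE UDU; concatenated:

UDUEEUDUDDDDUDUEEUDUEEEEEEEEUDUEEUDUDDDDUDUEEUDU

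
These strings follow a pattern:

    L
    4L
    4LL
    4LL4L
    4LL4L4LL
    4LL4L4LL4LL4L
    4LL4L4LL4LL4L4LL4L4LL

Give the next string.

This is a Fibonacci-style word recurrence s(k) = s(k−1)·s(k−2): e.g. 4L·L = 4LL.
So term 8 is 4LL4L4LL4LL4L4LL4L4LL·4LL4L4LL4LL4L.

4LL4L4LL4LL4L4LL4L4LL4LL4L4LL4LL4L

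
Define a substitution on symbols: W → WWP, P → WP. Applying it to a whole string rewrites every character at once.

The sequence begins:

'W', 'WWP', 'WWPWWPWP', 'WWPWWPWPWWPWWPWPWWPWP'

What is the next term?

WWPWWPWPWWPWWPWPWWPWPWWPWWPWPWWPWWPWPWWPWPWWPWWPWPWWPWP

φ(WWPWWPWPWWPWWPWPWWPWP) expands symbol-by-symbol to WWP WWP WP WWP WWP WP WWP WP WWP WWP WP WWP WWP WP WWP WP WWP WWP WP WWP WP; joining the 21 pieces gives the next term.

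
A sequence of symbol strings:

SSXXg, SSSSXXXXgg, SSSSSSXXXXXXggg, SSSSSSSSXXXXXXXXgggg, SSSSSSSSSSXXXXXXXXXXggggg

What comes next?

SSSSSSSSSSSSXXXXXXXXXXXXgggggg

Each string has the form S^{2n} X^{2n} g^{n} (n = 1, 2, …).
For the next term, n = 6, so the run lengths are 12, 12, 6.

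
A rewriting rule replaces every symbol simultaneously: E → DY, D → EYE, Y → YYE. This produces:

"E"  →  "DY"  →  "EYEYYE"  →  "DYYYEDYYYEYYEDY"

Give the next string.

EYEYYEYYEYYEDYEYEYYEYYEYYEDYYYEYYEDYEYEYYE

Replace each of the 15 characters of DYYYEDYYYEYYEDY in place — EYE YYE YYE YYE DY EYE YYE YYE YYE DY YYE YYE DY EYE YYE — and concatenate.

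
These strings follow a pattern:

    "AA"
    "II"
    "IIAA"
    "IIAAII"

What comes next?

Each term (from the third on) is the previous term followed by the one before it: term 3 = II·AA = IIAA.
The next term joins IIAAII and IIAA.

IIAAIIIIAA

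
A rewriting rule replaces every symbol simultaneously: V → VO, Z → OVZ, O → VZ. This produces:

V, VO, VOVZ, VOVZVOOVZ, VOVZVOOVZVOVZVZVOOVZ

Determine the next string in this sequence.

φ(VOVZVOOVZVOVZVZVOOVZ) expands symbol-by-symbol to VO VZ VO OVZ VO VZ VZ VO OVZ VO VZ VO OVZ VO OVZ VO VZ VZ VO OVZ; joining the 20 pieces gives the next term.

VOVZVOOVZVOVZVZVOOVZVOVZVOOVZVOOVZVOVZVZVOOVZ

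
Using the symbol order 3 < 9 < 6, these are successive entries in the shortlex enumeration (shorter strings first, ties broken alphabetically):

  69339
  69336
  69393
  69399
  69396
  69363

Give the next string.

The successor of 69363 increments the rightmost position that isn't already 6 and resets every position after it to 3.

69369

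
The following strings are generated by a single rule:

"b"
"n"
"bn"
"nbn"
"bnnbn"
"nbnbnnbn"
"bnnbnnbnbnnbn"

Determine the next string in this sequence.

nbnbnnbnbnnbnnbnbnnbn

Each term (from the third on) is the two preceding terms concatenated in order: term 3 = b·n = bn.
So term 8 is nbnbnnbn·bnnbnnbnbnnbn.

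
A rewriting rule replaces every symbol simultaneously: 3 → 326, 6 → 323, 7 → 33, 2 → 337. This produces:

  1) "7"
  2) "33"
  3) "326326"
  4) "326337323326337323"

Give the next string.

3263373233263263332633732632633732332632633326337326

Applying the rule to each of the 18 symbols of 326337323326337323 gives the pieces 326 337 323 326 326 33 326 337 326 326 337 323 326 326 33 326 337 326, which concatenate to the answer.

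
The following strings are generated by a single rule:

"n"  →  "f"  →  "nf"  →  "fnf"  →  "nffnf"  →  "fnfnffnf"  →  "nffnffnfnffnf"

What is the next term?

fnfnffnfnffnffnfnffnf

This is a Fibonacci-style word recurrence s(k) = s(k−2)·s(k−1): e.g. n·f = nf.
The next term joins fnfnffnf and nffnffnfnffnf.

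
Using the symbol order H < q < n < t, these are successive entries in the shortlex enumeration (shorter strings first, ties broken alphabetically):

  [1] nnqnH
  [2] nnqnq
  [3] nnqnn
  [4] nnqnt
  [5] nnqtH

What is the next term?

Find the rightmost character of nnqtH below t, bump it to the next letter, and reset everything to its right to H.

nnqtq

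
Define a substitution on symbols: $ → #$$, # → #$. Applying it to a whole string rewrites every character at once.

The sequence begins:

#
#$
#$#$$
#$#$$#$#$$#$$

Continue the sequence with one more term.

Rewriting the 13 symbols of #$#$$#$#$$#$$ one by one yields #$ #$$ #$ #$$ #$$ #$ #$$ #$ #$$ #$$ #$ #$$ #$$; concatenated:

#$#$$#$#$$#$$#$#$$#$#$$#$$#$#$$#$$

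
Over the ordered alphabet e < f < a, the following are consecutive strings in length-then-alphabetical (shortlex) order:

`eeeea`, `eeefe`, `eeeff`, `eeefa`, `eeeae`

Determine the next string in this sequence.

eeeaf

Treat eeeae as a base-3 numeral over the given alphabet and add one, carrying through any trailing a's.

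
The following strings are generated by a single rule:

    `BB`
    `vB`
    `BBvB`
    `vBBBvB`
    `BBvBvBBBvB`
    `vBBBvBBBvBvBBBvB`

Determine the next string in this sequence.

BBvBvBBBvBvBBBvBBBvBvBBBvB

Each term (from the third on) is the two preceding terms concatenated in order: term 3 = BB·vB = BBvB.
The next term joins BBvBvBBBvB and vBBBvBBBvBvBBBvB.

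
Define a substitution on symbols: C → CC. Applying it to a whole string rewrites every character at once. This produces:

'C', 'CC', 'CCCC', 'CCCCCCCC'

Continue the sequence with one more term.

Rewriting each symbol of CCCCCCCC: C→CC, C→CC, C→CC, C→CC, C→CC, C→CC, C→CC, C→CC, which concatenates to CC CC CC CC CC CC CC CC.

CCCCCCCCCCCCCCCC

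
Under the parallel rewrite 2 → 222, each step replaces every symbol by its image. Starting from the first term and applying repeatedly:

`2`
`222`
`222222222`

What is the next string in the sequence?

222222222222222222222222222

Expanding 222222222: 2→222, 2→222, 2→222, 2→222, 2→222, 2→222, 2→222, 2→222, 2→222. Concatenated: 222 222 222 222 222 222 222 222 222.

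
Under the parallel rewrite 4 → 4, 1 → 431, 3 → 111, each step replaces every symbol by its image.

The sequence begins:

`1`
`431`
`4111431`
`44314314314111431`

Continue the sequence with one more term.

Replace each of the 17 characters of 44314314314111431 in place — 4 4 111 431 4 111 431 4 111 431 4 431 431 431 4 111 431 — and concatenate.

441114314111431411143144314314314111431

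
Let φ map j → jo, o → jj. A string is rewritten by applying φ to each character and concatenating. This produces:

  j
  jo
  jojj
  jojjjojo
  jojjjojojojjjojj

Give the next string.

Applying the rule to each of the 16 symbols of jojjjojojojjjojj gives the pieces jo jj jo jo jo jj jo jj jo jj jo jo jo jj jo jo, which concatenate to the answer.

jojjjojojojjjojjjojjjojojojjjojo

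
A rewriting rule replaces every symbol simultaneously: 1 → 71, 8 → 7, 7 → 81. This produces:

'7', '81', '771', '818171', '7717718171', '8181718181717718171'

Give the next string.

Rewriting the 19 symbols of 8181718181717718171 one by one yields 7 71 7 71 81 71 7 71 7 71 81 71 81 81 71 7 71 81 71; concatenated:

771771817177177181718181717718171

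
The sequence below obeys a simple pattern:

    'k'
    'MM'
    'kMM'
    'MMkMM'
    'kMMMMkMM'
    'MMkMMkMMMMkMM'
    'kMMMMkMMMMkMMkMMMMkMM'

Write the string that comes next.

MMkMMkMMMMkMMkMMMMkMMMMkMMkMMMMkMM

Each term (from the third on) is the two preceding terms concatenated in order: term 3 = k·MM = kMM.
The next term joins MMkMMkMMMMkMM and kMMMMkMMMMkMMkMMMMkMM.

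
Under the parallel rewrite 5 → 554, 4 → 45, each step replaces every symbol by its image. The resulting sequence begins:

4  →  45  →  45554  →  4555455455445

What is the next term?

Rewriting the 13 symbols of 4555455455445 one by one yields 45 554 554 554 45 554 554 45 554 554 45 45 554; concatenated:

4555455455445554554455545544545554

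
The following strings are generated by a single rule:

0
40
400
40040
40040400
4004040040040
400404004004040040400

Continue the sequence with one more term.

This is a Fibonacci-style word recurrence s(k) = s(k−1)·s(k−2): e.g. 40·0 = 400.
Continuing: 400404004004040040400 · 4004040040040 gives term 8.

4004040040040400404004004040040040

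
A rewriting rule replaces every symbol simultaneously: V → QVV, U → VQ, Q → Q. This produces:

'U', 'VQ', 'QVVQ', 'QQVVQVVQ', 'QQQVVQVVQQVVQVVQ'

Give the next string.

QQQQVVQVVQQVVQVVQQQVVQVVQQVVQVVQ

Replace each of the 16 characters of QQQVVQVVQQVVQVVQ in place — Q Q Q QVV QVV Q QVV QVV Q Q QVV QVV Q QVV QVV Q — and concatenate.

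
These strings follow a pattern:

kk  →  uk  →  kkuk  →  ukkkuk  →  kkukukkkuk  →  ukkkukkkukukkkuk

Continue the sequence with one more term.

This is a Fibonacci-style word recurrence s(k) = s(k−2)·s(k−1): e.g. kk·uk = kkuk.
So term 7 is kkukukkkuk·ukkkukkkukukkkuk.

kkukukkkukukkkukkkukukkkuk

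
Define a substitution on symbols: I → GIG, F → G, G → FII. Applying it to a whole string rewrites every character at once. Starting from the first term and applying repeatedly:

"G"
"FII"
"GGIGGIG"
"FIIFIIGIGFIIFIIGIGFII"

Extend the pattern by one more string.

GGIGGIGGGIGGIGFIIGIGFIIGGIGGIGGGIGGIGFIIGIGFIIGGIGGIG

Applying the rule to each of the 21 symbols of FIIFIIGIGFIIFIIGIGFII gives the pieces G GIG GIG G GIG GIG FII GIG FII G GIG GIG G GIG GIG FII GIG FII G GIG GIG, which concatenate to the answer.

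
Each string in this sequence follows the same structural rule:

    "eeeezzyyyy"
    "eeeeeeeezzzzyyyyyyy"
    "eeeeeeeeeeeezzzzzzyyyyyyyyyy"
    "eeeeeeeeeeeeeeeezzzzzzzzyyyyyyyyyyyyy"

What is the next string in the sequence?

eeeeeeeeeeeeeeeeeeeezzzzzzzzzzyyyyyyyyyyyyyyyy

Reading off run lengths: e runs 4, 8, 12, 16; z runs 2, 4, 6, 8; y runs 4, 7, 10, 13 — each is linear in n (n = 1, 2, …).
For the next term, n = 5, so the run lengths are 20, 10, 16.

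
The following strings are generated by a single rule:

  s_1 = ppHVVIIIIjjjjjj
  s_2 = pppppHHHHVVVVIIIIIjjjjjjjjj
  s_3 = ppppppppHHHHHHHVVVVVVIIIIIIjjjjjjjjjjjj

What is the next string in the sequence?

Term n consists of 3n-1 p's, followed by 3n-2 H's, followed by 2n V's, followed by n+3 I's, followed by 3n+3 j's (n = 1, 2, …).
For the next term, n = 4, so the run lengths are 11, 10, 8, 7, 15.

pppppppppppHHHHHHHHHHVVVVVVVVIIIIIIIjjjjjjjjjjjjjjj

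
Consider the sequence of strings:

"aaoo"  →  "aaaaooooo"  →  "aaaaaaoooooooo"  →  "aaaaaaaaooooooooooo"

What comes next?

Each string has the form a^{2n} o^{3n-1} (n = 1, 2, …).
For the next term, n = 5, so the run lengths are 10, 14.

aaaaaaaaaaoooooooooooooo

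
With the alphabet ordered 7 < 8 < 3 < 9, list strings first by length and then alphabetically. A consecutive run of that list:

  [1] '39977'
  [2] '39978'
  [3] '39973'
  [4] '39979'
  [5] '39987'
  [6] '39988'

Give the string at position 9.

Stepping forward 3 times from 39988: 39988 → 39983 → 39989, then the target.

39937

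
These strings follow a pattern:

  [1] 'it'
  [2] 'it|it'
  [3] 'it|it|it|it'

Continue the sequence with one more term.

s(k+1) = s(k)·|·s(k) — each term doubles the last with '|' between the halves.
One more doubling of it|it|it|it gives the answer.

it|it|it|it|it|it|it|it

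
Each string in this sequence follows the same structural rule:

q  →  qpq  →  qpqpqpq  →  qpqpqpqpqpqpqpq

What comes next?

qpqpqpqpqpqpqpqpqpqpqpqpqpqpqpq

Every step duplicates the string with 'p' between the halves.
So the next term is two copies of qpqpqpqpqpqpqpq with 'p' between the halves.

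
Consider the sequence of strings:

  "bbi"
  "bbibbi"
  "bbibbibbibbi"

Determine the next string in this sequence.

bbibbibbibbibbibbibbibbi

s(k+1) = s(k)·s(k) — each term doubles the last.
One more doubling of bbibbibbibbi gives the answer.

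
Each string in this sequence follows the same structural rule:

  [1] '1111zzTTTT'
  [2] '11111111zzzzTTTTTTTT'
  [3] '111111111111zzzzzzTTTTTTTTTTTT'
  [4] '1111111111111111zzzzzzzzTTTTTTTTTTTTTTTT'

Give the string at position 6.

Term n consists of 4n 1's, followed by 2n z's, followed by 4n T's (n = 1, 2, …).
At n = 6 the blocks have lengths 24, 12, 24.

111111111111111111111111zzzzzzzzzzzzTTTTTTTTTTTTTTTTTTTTTTTT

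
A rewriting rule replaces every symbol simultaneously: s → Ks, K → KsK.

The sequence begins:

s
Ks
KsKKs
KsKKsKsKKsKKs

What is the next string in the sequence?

Replace each of the 13 characters of KsKKsKsKKsKKs in place — KsK Ks KsK KsK Ks KsK Ks KsK KsK Ks KsK KsK Ks — and concatenate.

KsKKsKsKKsKKsKsKKsKsKKsKKsKsKKsKKs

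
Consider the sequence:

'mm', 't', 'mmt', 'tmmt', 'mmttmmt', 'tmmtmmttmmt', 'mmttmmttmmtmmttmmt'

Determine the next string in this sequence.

tmmtmmttmmtmmttmmttmmtmmttmmt

From term 3 onward, concatenate the second-to-last term with the last: mm·t = mmt, t·mmt = tmmt, …
The next term joins tmmtmmttmmt and mmttmmttmmtmmttmmt.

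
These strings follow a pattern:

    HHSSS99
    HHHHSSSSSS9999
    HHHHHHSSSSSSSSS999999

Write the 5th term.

Term n consists of 2n H's, followed by 3n S's, followed by 2n 9's (n = 1, 2, …).
For term 5, n = 5, so the run lengths are 10, 15, 10.

HHHHHHHHHHSSSSSSSSSSSSSSS9999999999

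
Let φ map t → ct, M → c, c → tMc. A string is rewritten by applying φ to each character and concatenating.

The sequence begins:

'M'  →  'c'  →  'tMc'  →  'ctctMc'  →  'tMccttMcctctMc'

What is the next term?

Applying the rule to each of the 14 symbols of tMccttMcctctMc gives the pieces ct c tMc tMc ct ct c tMc tMc ct tMc ct c tMc, which concatenate to the answer.

ctctMctMcctctctMctMccttMcctctMc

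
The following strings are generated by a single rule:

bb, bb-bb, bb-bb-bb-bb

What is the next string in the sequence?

bb-bb-bb-bb-bb-bb-bb-bb

s(k+1) = s(k)·-·s(k) — each term doubles the last with '-' between the halves.
So the next term is two copies of bb-bb-bb-bb with '-' between the halves.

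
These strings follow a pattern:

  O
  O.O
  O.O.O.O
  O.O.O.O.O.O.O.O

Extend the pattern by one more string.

O.O.O.O.O.O.O.O.O.O.O.O.O.O.O.O

Every step duplicates the string with '.' between the halves.
So the next term is two copies of O.O.O.O.O.O.O.O with '.' between the halves.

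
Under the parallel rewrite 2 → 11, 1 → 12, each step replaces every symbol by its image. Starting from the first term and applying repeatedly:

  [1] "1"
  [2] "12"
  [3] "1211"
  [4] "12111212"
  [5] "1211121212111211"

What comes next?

Applying the rule to each of the 16 symbols of 1211121212111211 gives the pieces 12 11 12 12 12 11 12 11 12 11 12 12 12 11 12 12, which concatenate to the answer.

12111212121112111211121212111212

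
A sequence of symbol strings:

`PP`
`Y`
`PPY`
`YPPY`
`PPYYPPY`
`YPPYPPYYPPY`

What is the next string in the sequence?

From term 3 onward, concatenate the second-to-last term with the last: PP·Y = PPY, Y·PPY = YPPY, …
Continuing: PPYYPPY · YPPYPPYYPPY gives term 7.

PPYYPPYYPPYPPYYPPY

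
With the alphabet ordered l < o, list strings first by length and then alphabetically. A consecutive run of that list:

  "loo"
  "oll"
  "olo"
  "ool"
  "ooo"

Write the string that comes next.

After ooo the length-3 strings are exhausted; the first length-4 string is 4 copies of l.

llll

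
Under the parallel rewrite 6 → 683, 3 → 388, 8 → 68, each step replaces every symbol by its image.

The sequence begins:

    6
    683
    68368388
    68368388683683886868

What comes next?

Rewriting the 20 symbols of 68368388683683886868 one by one yields 683 68 388 683 68 388 68 68 683 68 388 683 68 388 68 68 683 68 683 68; concatenated:

68368388683683886868683683886836838868686836868368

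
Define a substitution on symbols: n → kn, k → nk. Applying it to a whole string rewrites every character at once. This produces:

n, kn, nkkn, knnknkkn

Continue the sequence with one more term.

nkknknnkknnknkkn

Apply φ to knnknkkn symbol by symbol: k→nk, n→kn, n→kn, k→nk, n→kn, k→nk, k→nk, n→kn; joined: nk kn kn nk kn nk nk kn.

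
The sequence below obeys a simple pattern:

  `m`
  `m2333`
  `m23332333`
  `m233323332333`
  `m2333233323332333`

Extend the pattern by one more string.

The strings grow by a fixed suffix 2333 each time.
Applying this once more to m2333233323332333:

m23332333233323332333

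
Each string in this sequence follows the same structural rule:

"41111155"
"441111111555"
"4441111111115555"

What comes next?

The n-th term is n-1 4's then 2n+1 1's then n 5's, where the shown terms are n = 2, 3, 4.
At n = 5 the blocks have lengths 4, 11, 5.

44441111111111155555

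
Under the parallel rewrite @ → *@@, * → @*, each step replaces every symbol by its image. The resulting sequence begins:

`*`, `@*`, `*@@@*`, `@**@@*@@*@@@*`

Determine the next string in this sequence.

Rewriting the 13 symbols of @**@@*@@*@@@* one by one yields *@@ @* @* *@@ *@@ @* *@@ *@@ @* *@@ *@@ *@@ @*; concatenated:

*@@@*@**@@*@@@**@@*@@@**@@*@@*@@@*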